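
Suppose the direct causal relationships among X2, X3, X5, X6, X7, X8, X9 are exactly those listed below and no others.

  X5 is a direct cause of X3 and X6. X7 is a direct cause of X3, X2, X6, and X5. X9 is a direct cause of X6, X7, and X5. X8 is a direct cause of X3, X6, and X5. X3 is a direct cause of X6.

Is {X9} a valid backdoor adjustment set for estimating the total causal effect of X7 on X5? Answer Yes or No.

Yes

Backdoor paths from X7 to X5 (paths whose first edge points into X7):
  P1: X7 <- X9 -> X5
  P2: X7 <- X9 -> X6 <- X8 -> X5
  P3: X7 <- X9 -> X6 <- X8 -> X3 <- X5
  P4: X7 <- X9 -> X6 <- X5
  P5: X7 <- X9 -> X6 <- X3 <- X8 -> X5
  P6: X7 <- X9 -> X6 <- X3 <- X5
Condition 1 (no descendant of X7 in the set): holds — descendants of X7 are {X2, X3, X5, X6}; none are in {X9}.
Condition 2 (every backdoor path blocked by {X9}):
  P1: blocked at fork node X9 ∈ conditioning set.
  P2: blocked at fork node X9 ∈ conditioning set.
  P3: blocked at fork node X9 ∈ conditioning set.
  P4: blocked at fork node X9 ∈ conditioning set.
  P5: blocked at fork node X9 ∈ conditioning set.
  P6: blocked at fork node X9 ∈ conditioning set.
{X9} satisfies the backdoor criterion.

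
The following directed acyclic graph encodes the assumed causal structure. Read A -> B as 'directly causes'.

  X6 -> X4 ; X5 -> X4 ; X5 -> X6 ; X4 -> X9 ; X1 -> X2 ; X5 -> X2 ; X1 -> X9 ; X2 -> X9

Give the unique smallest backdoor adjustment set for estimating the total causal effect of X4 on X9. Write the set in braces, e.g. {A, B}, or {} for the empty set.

Variables eligible for adjustment (non-descendants of X4, excluding X4 and X9): {X1, X2, X5, X6}.
Backdoor paths from X4 to X9:
  P1: X4 <- X5 -> X2 <- X1 -> X9
  P2: X4 <- X5 -> X2 -> X9
  P3: X4 <- X6 <- X5 -> X2 <- X1 -> X9
  P4: X4 <- X6 <- X5 -> X2 -> X9
The empty set is not sufficient: P2 (X4 <- X5 -> X2 -> X9) has no collider blocking it and no conditioned non-collider, so it is open.
Try {X5}:
  P1: blocked at fork node X5 ∈ conditioning set.
  P2: blocked at fork node X5 ∈ conditioning set.
  P3: blocked at fork node X5 ∈ conditioning set.
  P4: blocked at fork node X5 ∈ conditioning set.
{X5} contains no descendant of X4 and blocks every backdoor path.
No other singleton works — e.g. {X1} leaves P2 open — so {X5} is the unique smallest valid adjustment set.

{X5}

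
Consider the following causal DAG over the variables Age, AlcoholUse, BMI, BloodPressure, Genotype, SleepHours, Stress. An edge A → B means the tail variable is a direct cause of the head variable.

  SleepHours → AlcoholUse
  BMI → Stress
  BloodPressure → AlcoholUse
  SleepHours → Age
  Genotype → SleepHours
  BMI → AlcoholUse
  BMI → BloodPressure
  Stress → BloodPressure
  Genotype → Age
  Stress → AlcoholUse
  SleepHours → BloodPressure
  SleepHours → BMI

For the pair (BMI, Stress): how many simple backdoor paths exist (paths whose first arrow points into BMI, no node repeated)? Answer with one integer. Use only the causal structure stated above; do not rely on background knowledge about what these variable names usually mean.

4

A backdoor path from BMI to Stress is any simple undirected path whose first edge points into BMI (i.e. leaves BMI via a parent).
Parents of BMI: {SleepHours}.
Enumerating:
  P1: BMI <- SleepHours -> BloodPressure <- Stress
  P2: BMI <- SleepHours -> BloodPressure -> AlcoholUse <- Stress
  P3: BMI <- SleepHours -> AlcoholUse <- Stress
  P4: BMI <- SleepHours -> AlcoholUse <- BloodPressure <- Stress
That exhausts the simple backdoor paths. Count: 4.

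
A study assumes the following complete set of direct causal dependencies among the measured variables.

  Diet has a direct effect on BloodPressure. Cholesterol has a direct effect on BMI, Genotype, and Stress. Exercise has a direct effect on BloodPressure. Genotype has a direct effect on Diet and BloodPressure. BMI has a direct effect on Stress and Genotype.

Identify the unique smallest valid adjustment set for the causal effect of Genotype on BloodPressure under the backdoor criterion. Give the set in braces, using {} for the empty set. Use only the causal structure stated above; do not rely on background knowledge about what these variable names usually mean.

Variables eligible for adjustment (non-descendants of Genotype, excluding Genotype and BloodPressure): {BMI, Cholesterol, Exercise, Stress}.
Backdoor paths from Genotype to BloodPressure:
  (none)
With no backdoor paths the empty set already satisfies the criterion, and it is trivially minimal.

{}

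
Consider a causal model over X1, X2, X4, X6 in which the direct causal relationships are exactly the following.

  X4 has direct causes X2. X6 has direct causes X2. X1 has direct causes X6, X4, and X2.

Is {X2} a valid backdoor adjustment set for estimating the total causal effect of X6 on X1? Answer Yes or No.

Backdoor paths from X6 to X1 (paths whose first edge points into X6):
  P1: X6 <- X2 -> X4 -> X1
  P2: X6 <- X2 -> X1
Condition 1 (no descendant of X6 in the set): holds — descendants of X6 are {X1}; none are in {X2}.
Condition 2 (every backdoor path blocked by {X2}):
  P1: blocked at fork node X2 ∈ conditioning set.
  P2: blocked at fork node X2 ∈ conditioning set.
{X2} satisfies the backdoor criterion.

Yes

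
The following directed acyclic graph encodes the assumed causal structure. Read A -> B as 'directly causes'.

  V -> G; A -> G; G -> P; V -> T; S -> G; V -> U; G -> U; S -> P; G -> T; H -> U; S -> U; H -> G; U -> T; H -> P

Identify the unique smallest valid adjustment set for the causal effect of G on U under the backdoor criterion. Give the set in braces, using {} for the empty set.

Variables eligible for adjustment (non-descendants of G, excluding G and U): {A, H, S, V}.
Backdoor paths from G to U:
  P1: G <- S -> U
  P2: G <- S -> P <- H -> U
  P3: G <- V -> U
  P4: G <- V -> T <- U
  P5: G <- H -> U
  P6: G <- H -> P <- S -> U
The empty set is not sufficient: P1 (G <- S -> U) has no collider blocking it and no conditioned non-collider, so it is open.
Try {H, S, V}:
  P1: blocked at fork node S ∈ conditioning set.
  P2: blocked at fork node S ∈ conditioning set.
  P3: blocked at fork node V ∈ conditioning set.
  P4: blocked at fork node V ∈ conditioning set.
  P5: blocked at fork node H ∈ conditioning set.
  P6: blocked at fork node H ∈ conditioning set.
{H, S, V} contains no descendant of G and blocks every backdoor path.
Every element of {H, S, V} is needed (dropping H leaves P5 open; dropping S leaves P1 open; dropping V leaves P3 open), so no proper subset is valid.
Among all size-3 subsets of the eligible variables, only {H, S, V} blocks every backdoor path, so it is the unique smallest valid adjustment set.

{H, S, V}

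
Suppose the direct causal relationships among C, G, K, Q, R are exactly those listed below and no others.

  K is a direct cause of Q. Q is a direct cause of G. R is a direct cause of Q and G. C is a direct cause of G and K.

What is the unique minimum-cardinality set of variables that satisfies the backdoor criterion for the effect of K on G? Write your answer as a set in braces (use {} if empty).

Variables eligible for adjustment (non-descendants of K, excluding K and G): {C, R}.
Backdoor paths from K to G:
  P1: K <- C -> G
The empty set is not sufficient: P1 (K <- C -> G) has no collider blocking it and no conditioned non-collider, so it is open.
Try {C}:
  P1: blocked at fork node C ∈ conditioning set.
{C} contains no descendant of K and blocks every backdoor path.
No other singleton works — e.g. {R} leaves P1 open — so {C} is the unique smallest valid adjustment set.

{C}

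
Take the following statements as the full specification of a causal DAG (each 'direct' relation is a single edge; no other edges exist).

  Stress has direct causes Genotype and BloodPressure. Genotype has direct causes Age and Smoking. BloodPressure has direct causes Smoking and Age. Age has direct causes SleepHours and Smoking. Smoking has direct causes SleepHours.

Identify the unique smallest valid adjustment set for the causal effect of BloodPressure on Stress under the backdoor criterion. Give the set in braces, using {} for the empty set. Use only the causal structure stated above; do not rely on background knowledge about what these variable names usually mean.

Variables eligible for adjustment (non-descendants of BloodPressure, excluding BloodPressure and Stress): {Age, Genotype, SleepHours, Smoking}.
Backdoor paths from BloodPressure to Stress:
  P1: BloodPressure <- Smoking <- SleepHours -> Age -> Genotype -> Stress
  P2: BloodPressure <- Smoking -> Age -> Genotype -> Stress
  P3: BloodPressure <- Smoking -> Genotype -> Stress
  P4: BloodPressure <- Age <- SleepHours -> Smoking -> Genotype -> Stress
  P5: BloodPressure <- Age <- Smoking -> Genotype -> Stress
  P6: BloodPressure <- Age -> Genotype -> Stress
The empty set is not sufficient: P1 (BloodPressure <- Smoking <- SleepHours -> Age -> Genotype -> Stress) has no collider blocking it and no conditioned non-collider, so it is open.
Try {Genotype}:
  P1: blocked at chain node Genotype ∈ conditioning set.
  P2: blocked at chain node Genotype ∈ conditioning set.
  P3: blocked at chain node Genotype ∈ conditioning set.
  P4: blocked at chain node Genotype ∈ conditioning set.
  P5: blocked at chain node Genotype ∈ conditioning set.
  P6: blocked at chain node Genotype ∈ conditioning set.
{Genotype} contains no descendant of BloodPressure and blocks every backdoor path.
No other singleton works — e.g. {SleepHours} leaves P2 open — so {Genotype} is the unique smallest valid adjustment set.

{Genotype}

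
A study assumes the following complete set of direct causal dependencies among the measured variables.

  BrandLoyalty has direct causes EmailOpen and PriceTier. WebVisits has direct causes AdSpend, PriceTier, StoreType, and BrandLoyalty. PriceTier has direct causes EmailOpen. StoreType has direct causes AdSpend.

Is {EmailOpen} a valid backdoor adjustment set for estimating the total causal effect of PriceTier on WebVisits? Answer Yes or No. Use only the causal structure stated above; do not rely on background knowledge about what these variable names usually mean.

Yes

Backdoor paths from PriceTier to WebVisits (paths whose first edge points into PriceTier):
  P1: PriceTier <- EmailOpen -> BrandLoyalty -> WebVisits
Condition 1 (no descendant of PriceTier in the set): holds — descendants of PriceTier are {BrandLoyalty, WebVisits}; none are in {EmailOpen}.
Condition 2 (every backdoor path blocked by {EmailOpen}):
  P1: blocked at fork node EmailOpen ∈ conditioning set.
{EmailOpen} satisfies the backdoor criterion.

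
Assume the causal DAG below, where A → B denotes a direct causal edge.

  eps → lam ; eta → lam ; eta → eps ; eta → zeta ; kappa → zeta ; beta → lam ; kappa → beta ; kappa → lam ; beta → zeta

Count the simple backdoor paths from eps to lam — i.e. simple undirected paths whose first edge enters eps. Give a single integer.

5

A backdoor path from eps to lam is any simple undirected path whose first edge points into eps (i.e. leaves eps via a parent).
Parents of eps: {eta}.
Enumerating:
  P1: eps <- eta -> zeta <- kappa -> beta -> lam
  P2: eps <- eta -> zeta <- kappa -> lam
  P3: eps <- eta -> zeta <- beta <- kappa -> lam
  P4: eps <- eta -> zeta <- beta -> lam
  P5: eps <- eta -> lam
That exhausts the simple backdoor paths. Count: 5.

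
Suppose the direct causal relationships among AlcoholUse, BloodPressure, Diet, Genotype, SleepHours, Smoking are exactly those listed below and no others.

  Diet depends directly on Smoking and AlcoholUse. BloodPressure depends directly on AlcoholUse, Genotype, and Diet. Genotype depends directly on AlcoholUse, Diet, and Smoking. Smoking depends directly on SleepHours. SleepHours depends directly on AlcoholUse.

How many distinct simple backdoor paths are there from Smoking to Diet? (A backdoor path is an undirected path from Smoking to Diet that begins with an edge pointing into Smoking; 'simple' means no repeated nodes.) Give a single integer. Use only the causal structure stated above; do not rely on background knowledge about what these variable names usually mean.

5

A backdoor path from Smoking to Diet is any simple undirected path whose first edge points into Smoking (i.e. leaves Smoking via a parent).
Parents of Smoking: {SleepHours}.
Enumerating:
  P1: Smoking <- SleepHours <- AlcoholUse -> Diet
  P2: Smoking <- SleepHours <- AlcoholUse -> Genotype <- Diet
  P3: Smoking <- SleepHours <- AlcoholUse -> Genotype -> BloodPressure <- Diet
  P4: Smoking <- SleepHours <- AlcoholUse -> BloodPressure <- Diet
  P5: Smoking <- SleepHours <- AlcoholUse -> BloodPressure <- Genotype <- Diet
That exhausts the simple backdoor paths. Count: 5.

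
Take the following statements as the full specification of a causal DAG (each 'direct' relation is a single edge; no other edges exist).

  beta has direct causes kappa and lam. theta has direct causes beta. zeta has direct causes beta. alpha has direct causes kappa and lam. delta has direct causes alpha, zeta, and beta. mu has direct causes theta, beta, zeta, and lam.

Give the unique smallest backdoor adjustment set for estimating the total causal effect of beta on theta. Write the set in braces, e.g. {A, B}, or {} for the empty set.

Variables eligible for adjustment (non-descendants of beta, excluding beta and theta): {alpha, kappa, lam}.
Backdoor paths from beta to theta:
  P1: beta <- lam -> alpha -> delta <- zeta -> mu <- theta
  P2: beta <- lam -> mu <- theta
  P3: beta <- kappa -> alpha <- lam -> mu <- theta
  P4: beta <- kappa -> alpha -> delta <- zeta -> mu <- theta
Each backdoor path contains an unconditioned collider, so every path is already blocked with the empty conditioning set:
  P1: blocked at collider delta (neither it nor any descendant is in the conditioning set).
  P2: blocked at collider mu (neither it nor any descendant is in the conditioning set).
  P3: blocked at collider alpha (neither it nor any descendant is in the conditioning set).
  P4: blocked at collider delta (neither it nor any descendant is in the conditioning set).
The empty set is therefore the unique smallest valid set.

{}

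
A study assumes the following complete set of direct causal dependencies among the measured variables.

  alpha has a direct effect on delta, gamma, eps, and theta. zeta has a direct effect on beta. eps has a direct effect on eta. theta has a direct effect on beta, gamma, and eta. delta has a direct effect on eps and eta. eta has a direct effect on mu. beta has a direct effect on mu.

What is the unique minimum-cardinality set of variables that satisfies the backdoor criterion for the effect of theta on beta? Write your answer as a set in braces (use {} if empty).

Variables eligible for adjustment (non-descendants of theta, excluding theta and beta): {alpha, delta, eps, zeta}.
Backdoor paths from theta to beta:
  P1: theta <- alpha -> delta -> eps -> eta -> mu <- beta
  P2: theta <- alpha -> delta -> eta -> mu <- beta
  P3: theta <- alpha -> eps <- delta -> eta -> mu <- beta
  P4: theta <- alpha -> eps -> eta -> mu <- beta
Each backdoor path contains an unconditioned collider, so every path is already blocked with the empty conditioning set:
  P1: blocked at collider mu (neither it nor any descendant is in the conditioning set).
  P2: blocked at collider mu (neither it nor any descendant is in the conditioning set).
  P3: blocked at collider eps (neither it nor any descendant is in the conditioning set).
  P4: blocked at collider mu (neither it nor any descendant is in the conditioning set).
The empty set is therefore the unique smallest valid set.

{}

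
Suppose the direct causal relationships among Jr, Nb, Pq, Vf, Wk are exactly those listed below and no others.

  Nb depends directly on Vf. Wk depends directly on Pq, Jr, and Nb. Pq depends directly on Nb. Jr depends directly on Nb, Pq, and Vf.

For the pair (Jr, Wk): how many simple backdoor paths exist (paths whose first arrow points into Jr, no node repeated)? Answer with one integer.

A backdoor path from Jr to Wk is any simple undirected path whose first edge points into Jr (i.e. leaves Jr via a parent).
Parents of Jr: {Nb, Pq, Vf}.
Enumerating:
  P1: Jr <- Vf -> Nb -> Pq -> Wk
  P2: Jr <- Vf -> Nb -> Wk
  P3: Jr <- Nb -> Pq -> Wk
  P4: Jr <- Nb -> Wk
  P5: Jr <- Pq <- Nb -> Wk
  P6: Jr <- Pq -> Wk
That exhausts the simple backdoor paths. Count: 6.

6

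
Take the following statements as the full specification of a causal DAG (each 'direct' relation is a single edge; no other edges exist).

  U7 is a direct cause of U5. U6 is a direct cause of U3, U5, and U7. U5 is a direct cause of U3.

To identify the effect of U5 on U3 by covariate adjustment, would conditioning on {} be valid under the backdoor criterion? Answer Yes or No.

Backdoor paths from U5 to U3 (paths whose first edge points into U5):
  P1: U5 <- U6 -> U3
  P2: U5 <- U7 <- U6 -> U3
Condition 1 (no descendant of U5 in the set): holds — descendants of U5 are {U3}; none are in {}.
Condition 2 (every backdoor path blocked by {}):
  P1: open — no interior node is in the conditioning set.
  P2: open — no interior node is in the conditioning set.
{} does not satisfy the backdoor criterion.

No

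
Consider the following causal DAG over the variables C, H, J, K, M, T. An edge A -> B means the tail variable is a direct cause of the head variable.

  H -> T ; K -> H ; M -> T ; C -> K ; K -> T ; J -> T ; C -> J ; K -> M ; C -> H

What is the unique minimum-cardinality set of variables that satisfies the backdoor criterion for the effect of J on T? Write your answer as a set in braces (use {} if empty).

Variables eligible for adjustment (non-descendants of J, excluding J and T): {C, H, K, M}.
Backdoor paths from J to T:
  P1: J <- C -> K -> M -> T
  P2: J <- C -> K -> H -> T
  P3: J <- C -> K -> T
  P4: J <- C -> H <- K -> M -> T
  P5: J <- C -> H <- K -> T
  P6: J <- C -> H -> T
The empty set is not sufficient: P1 (J <- C -> K -> M -> T) has no collider blocking it and no conditioned non-collider, so it is open.
Try {C}:
  P1: blocked at fork node C ∈ conditioning set.
  P2: blocked at fork node C ∈ conditioning set.
  P3: blocked at fork node C ∈ conditioning set.
  P4: blocked at fork node C ∈ conditioning set.
  P5: blocked at fork node C ∈ conditioning set.
  P6: blocked at fork node C ∈ conditioning set.
{C} contains no descendant of J and blocks every backdoor path.
No other singleton works — e.g. {K} leaves P6 open — so {C} is the unique smallest valid adjustment set.

{C}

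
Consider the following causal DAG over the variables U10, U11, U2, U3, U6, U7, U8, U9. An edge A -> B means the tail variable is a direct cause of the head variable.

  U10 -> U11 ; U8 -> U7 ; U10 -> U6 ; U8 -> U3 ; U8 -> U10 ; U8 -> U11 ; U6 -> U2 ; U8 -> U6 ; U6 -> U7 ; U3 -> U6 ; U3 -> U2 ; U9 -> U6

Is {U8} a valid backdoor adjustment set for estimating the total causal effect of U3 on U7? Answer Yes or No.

Backdoor paths from U3 to U7 (paths whose first edge points into U3):
  P1: U3 <- U8 -> U10 -> U6 -> U7
  P2: U3 <- U8 -> U6 -> U7
  P3: U3 <- U8 -> U7
  P4: U3 <- U8 -> U11 <- U10 -> U6 -> U7
Condition 1 (no descendant of U3 in the set): holds — descendants of U3 are {U2, U6, U7}; none are in {U8}.
Condition 2 (every backdoor path blocked by {U8}):
  P1: blocked at fork node U8 ∈ conditioning set.
  P2: blocked at fork node U8 ∈ conditioning set.
  P3: blocked at fork node U8 ∈ conditioning set.
  P4: blocked at fork node U8 ∈ conditioning set.
{U8} satisfies the backdoor criterion.

Yes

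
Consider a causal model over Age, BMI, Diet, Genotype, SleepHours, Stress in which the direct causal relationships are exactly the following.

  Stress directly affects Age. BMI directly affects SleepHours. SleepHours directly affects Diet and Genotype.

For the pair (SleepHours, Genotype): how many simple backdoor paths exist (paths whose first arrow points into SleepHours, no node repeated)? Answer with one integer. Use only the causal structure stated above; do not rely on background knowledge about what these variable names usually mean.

0

A backdoor path from SleepHours to Genotype is any simple undirected path whose first edge points into SleepHours (i.e. leaves SleepHours via a parent).
Parents of SleepHours: {BMI}.
No simple path from any parent of SleepHours reaches Genotype without revisiting SleepHours, so there are no backdoor paths.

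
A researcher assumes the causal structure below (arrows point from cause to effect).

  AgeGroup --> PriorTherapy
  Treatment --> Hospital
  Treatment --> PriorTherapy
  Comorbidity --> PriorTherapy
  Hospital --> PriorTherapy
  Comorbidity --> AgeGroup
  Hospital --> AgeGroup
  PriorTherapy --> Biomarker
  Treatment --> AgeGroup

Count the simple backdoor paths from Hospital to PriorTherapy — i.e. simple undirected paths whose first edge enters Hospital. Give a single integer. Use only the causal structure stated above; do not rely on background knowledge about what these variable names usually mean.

3

A backdoor path from Hospital to PriorTherapy is any simple undirected path whose first edge points into Hospital (i.e. leaves Hospital via a parent).
Parents of Hospital: {Treatment}.
Enumerating:
  P1: Hospital <- Treatment -> AgeGroup <- Comorbidity -> PriorTherapy
  P2: Hospital <- Treatment -> AgeGroup -> PriorTherapy
  P3: Hospital <- Treatment -> PriorTherapy
That exhausts the simple backdoor paths. Count: 3.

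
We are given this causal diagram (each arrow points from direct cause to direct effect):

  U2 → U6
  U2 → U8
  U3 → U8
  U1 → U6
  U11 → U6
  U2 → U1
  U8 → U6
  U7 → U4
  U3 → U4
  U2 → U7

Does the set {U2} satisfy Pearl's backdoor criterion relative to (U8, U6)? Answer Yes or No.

Backdoor paths from U8 to U6 (paths whose first edge points into U8):
  P1: U8 <- U2 -> U1 -> U6
  P2: U8 <- U2 -> U6
  P3: U8 <- U3 -> U4 <- U7 <- U2 -> U1 -> U6
  P4: U8 <- U3 -> U4 <- U7 <- U2 -> U6
Condition 1 (no descendant of U8 in the set): holds — descendants of U8 are {U6}; none are in {U2}.
Condition 2 (every backdoor path blocked by {U2}):
  P1: blocked at fork node U2 ∈ conditioning set.
  P2: blocked at fork node U2 ∈ conditioning set.
  P3: blocked at collider U4 (neither it nor any descendant is in the conditioning set).
  P4: blocked at collider U4 (neither it nor any descendant is in the conditioning set).
{U2} satisfies the backdoor criterion.

Yes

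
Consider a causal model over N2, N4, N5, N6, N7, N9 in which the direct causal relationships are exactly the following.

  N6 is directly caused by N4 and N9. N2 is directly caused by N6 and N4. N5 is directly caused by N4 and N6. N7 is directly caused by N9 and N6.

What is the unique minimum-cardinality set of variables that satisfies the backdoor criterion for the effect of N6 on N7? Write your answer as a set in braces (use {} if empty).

Variables eligible for adjustment (non-descendants of N6, excluding N6 and N7): {N4, N9}.
Backdoor paths from N6 to N7:
  P1: N6 <- N9 -> N7
The empty set is not sufficient: P1 (N6 <- N9 -> N7) has no collider blocking it and no conditioned non-collider, so it is open.
Try {N9}:
  P1: blocked at fork node N9 ∈ conditioning set.
{N9} contains no descendant of N6 and blocks every backdoor path.
No other singleton works — e.g. {N4} leaves P1 open — so {N9} is the unique smallest valid adjustment set.

{N9}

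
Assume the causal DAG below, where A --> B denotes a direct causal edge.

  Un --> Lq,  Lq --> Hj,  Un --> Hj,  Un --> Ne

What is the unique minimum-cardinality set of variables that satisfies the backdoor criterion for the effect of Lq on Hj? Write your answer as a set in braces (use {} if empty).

Variables eligible for adjustment (non-descendants of Lq, excluding Lq and Hj): {Ne, Un}.
Backdoor paths from Lq to Hj:
  P1: Lq <- Un -> Hj
The empty set is not sufficient: P1 (Lq <- Un -> Hj) has no collider blocking it and no conditioned non-collider, so it is open.
Try {Un}:
  P1: blocked at fork node Un ∈ conditioning set.
{Un} contains no descendant of Lq and blocks every backdoor path.
No other singleton works — e.g. {Ne} leaves P1 open — so {Un} is the unique smallest valid adjustment set.

{Un}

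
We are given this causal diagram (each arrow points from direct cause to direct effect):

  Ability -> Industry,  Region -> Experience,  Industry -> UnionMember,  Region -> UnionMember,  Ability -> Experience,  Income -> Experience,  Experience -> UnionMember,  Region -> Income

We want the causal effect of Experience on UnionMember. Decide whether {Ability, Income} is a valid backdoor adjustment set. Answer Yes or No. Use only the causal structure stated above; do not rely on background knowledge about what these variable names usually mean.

Backdoor paths from Experience to UnionMember (paths whose first edge points into Experience):
  P1: Experience <- Region -> UnionMember
  P2: Experience <- Income <- Region -> UnionMember
  P3: Experience <- Ability -> Industry -> UnionMember
Condition 1 (no descendant of Experience in the set): holds — descendants of Experience are {UnionMember}; none are in {Ability, Income}.
Condition 2 (every backdoor path blocked by {Ability, Income}):
  P1: open — no interior node is in the conditioning set.
  P2: blocked at chain node Income ∈ conditioning set.
  P3: blocked at fork node Ability ∈ conditioning set.
{Ability, Income} does not satisfy the backdoor criterion.

No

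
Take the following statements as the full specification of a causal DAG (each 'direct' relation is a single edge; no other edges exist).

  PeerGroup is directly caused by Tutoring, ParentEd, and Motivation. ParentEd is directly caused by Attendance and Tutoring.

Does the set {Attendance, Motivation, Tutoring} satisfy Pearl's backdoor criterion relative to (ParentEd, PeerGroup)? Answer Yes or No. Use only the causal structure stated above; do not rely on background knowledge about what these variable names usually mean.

Backdoor paths from ParentEd to PeerGroup (paths whose first edge points into ParentEd):
  P1: ParentEd <- Tutoring -> PeerGroup
Condition 1 (no descendant of ParentEd in the set): holds — descendants of ParentEd are {PeerGroup}; none are in {Attendance, Motivation, Tutoring}.
Condition 2 (every backdoor path blocked by {Attendance, Motivation, Tutoring}):
  P1: blocked at fork node Tutoring ∈ conditioning set.
{Attendance, Motivation, Tutoring} satisfies the backdoor criterion.

Yes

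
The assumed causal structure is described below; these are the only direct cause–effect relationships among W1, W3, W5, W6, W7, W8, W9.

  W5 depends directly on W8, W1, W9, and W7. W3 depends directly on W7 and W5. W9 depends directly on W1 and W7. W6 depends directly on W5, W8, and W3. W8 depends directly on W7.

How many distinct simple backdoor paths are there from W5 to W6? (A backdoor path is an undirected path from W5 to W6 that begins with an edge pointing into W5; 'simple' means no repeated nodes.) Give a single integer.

8

A backdoor path from W5 to W6 is any simple undirected path whose first edge points into W5 (i.e. leaves W5 via a parent).
Parents of W5: {W1, W7, W8, W9}.
Enumerating:
  P1: W5 <- W1 -> W9 <- W7 -> W8 -> W6
  P2: W5 <- W1 -> W9 <- W7 -> W3 -> W6
  P3: W5 <- W7 -> W8 -> W6
  P4: W5 <- W7 -> W3 -> W6
  P5: W5 <- W8 <- W7 -> W3 -> W6
  P6: W5 <- W8 -> W6
  P7: W5 <- W9 <- W7 -> W8 -> W6
  P8: W5 <- W9 <- W7 -> W3 -> W6
That exhausts the simple backdoor paths. Count: 8.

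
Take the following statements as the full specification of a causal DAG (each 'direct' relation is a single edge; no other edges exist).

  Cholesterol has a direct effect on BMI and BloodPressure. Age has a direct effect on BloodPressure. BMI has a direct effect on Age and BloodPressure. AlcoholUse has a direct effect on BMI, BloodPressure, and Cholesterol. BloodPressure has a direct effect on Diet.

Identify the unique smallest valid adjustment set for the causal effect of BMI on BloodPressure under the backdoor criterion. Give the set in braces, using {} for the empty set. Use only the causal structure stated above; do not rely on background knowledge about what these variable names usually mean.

Variables eligible for adjustment (non-descendants of BMI, excluding BMI and BloodPressure): {AlcoholUse, Cholesterol}.
Backdoor paths from BMI to BloodPressure:
  P1: BMI <- AlcoholUse -> Cholesterol -> BloodPressure
  P2: BMI <- AlcoholUse -> BloodPressure
  P3: BMI <- Cholesterol <- AlcoholUse -> BloodPressure
  P4: BMI <- Cholesterol -> BloodPressure
The empty set is not sufficient: P1 (BMI <- AlcoholUse -> Cholesterol -> BloodPressure) has no collider blocking it and no conditioned non-collider, so it is open.
Try {AlcoholUse, Cholesterol}:
  P1: blocked at fork node AlcoholUse ∈ conditioning set.
  P2: blocked at fork node AlcoholUse ∈ conditioning set.
  P3: blocked at chain node Cholesterol ∈ conditioning set.
  P4: blocked at fork node Cholesterol ∈ conditioning set.
{AlcoholUse, Cholesterol} contains no descendant of BMI and blocks every backdoor path.
Every element of {AlcoholUse, Cholesterol} is needed (dropping AlcoholUse leaves P2 open; dropping Cholesterol leaves P4 open), so no proper subset is valid.
Among all size-2 subsets of the eligible variables, only {AlcoholUse, Cholesterol} blocks every backdoor path, so it is the unique smallest valid adjustment set.

{AlcoholUse, Cholesterol}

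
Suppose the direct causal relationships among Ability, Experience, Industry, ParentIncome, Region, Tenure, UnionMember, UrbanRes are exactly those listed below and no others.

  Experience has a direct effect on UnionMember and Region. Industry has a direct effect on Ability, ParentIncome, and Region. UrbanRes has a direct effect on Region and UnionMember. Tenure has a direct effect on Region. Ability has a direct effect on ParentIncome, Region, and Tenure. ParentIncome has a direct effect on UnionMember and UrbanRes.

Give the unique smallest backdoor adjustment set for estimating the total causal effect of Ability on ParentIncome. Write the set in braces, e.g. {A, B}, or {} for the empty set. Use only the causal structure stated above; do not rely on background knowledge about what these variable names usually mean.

Variables eligible for adjustment (non-descendants of Ability, excluding Ability and ParentIncome): {Experience, Industry}.
Backdoor paths from Ability to ParentIncome:
  P1: Ability <- Industry -> ParentIncome
  P2: Ability <- Industry -> Region <- UrbanRes <- ParentIncome
  P3: Ability <- Industry -> Region <- UrbanRes -> UnionMember <- ParentIncome
  P4: Ability <- Industry -> Region <- Experience -> UnionMember <- ParentIncome
  P5: Ability <- Industry -> Region <- Experience -> UnionMember <- UrbanRes <- ParentIncome
The empty set is not sufficient: P1 (Ability <- Industry -> ParentIncome) has no collider blocking it and no conditioned non-collider, so it is open.
Try {Industry}:
  P1: blocked at fork node Industry ∈ conditioning set.
  P2: blocked at fork node Industry ∈ conditioning set.
  P3: blocked at fork node Industry ∈ conditioning set.
  P4: blocked at fork node Industry ∈ conditioning set.
  P5: blocked at fork node Industry ∈ conditioning set.
{Industry} contains no descendant of Ability and blocks every backdoor path.
No other singleton works — e.g. {Experience} leaves P1 open — so {Industry} is the unique smallest valid adjustment set.

{Industry}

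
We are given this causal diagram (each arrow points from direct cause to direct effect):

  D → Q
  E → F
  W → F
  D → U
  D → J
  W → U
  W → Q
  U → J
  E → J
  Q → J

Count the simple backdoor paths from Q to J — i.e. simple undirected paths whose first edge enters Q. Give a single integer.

A backdoor path from Q to J is any simple undirected path whose first edge points into Q (i.e. leaves Q via a parent).
Parents of Q: {D, W}.
Enumerating:
  P1: Q <- W -> F <- E -> J
  P2: Q <- W -> U <- D -> J
  P3: Q <- W -> U -> J
  P4: Q <- D -> U <- W -> F <- E -> J
  P5: Q <- D -> U -> J
  P6: Q <- D -> J
That exhausts the simple backdoor paths. Count: 6.

6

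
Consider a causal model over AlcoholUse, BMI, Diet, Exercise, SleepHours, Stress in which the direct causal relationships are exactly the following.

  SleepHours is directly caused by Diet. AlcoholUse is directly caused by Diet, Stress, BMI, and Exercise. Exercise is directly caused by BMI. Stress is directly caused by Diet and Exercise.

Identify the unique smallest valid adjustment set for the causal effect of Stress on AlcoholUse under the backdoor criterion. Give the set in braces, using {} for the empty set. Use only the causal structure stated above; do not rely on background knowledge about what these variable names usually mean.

{Diet, Exercise}

Variables eligible for adjustment (non-descendants of Stress, excluding Stress and AlcoholUse): {BMI, Diet, Exercise, SleepHours}.
Backdoor paths from Stress to AlcoholUse:
  P1: Stress <- Exercise <- BMI -> AlcoholUse
  P2: Stress <- Exercise -> AlcoholUse
  P3: Stress <- Diet -> AlcoholUse
The empty set is not sufficient: P1 (Stress <- Exercise <- BMI -> AlcoholUse) has no collider blocking it and no conditioned non-collider, so it is open.
Try {Diet, Exercise}:
  P1: blocked at chain node Exercise ∈ conditioning set.
  P2: blocked at fork node Exercise ∈ conditioning set.
  P3: blocked at fork node Diet ∈ conditioning set.
{Diet, Exercise} contains no descendant of Stress and blocks every backdoor path.
Every element of {Diet, Exercise} is needed (dropping Diet leaves P3 open; dropping Exercise leaves P1 open), so no proper subset is valid.
Among all size-2 subsets of the eligible variables, only {Diet, Exercise} blocks every backdoor path, so it is the unique smallest valid adjustment set.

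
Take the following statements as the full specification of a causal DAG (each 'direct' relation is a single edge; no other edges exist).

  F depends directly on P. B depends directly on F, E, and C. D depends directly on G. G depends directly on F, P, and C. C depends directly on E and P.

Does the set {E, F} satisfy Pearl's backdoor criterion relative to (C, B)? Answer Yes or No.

Backdoor paths from C to B (paths whose first edge points into C):
  P1: C <- P -> F -> B
  P2: C <- P -> G <- F -> B
  P3: C <- E -> B
Condition 1 (no descendant of C in the set): holds — descendants of C are {B, D, G}; none are in {E, F}.
Condition 2 (every backdoor path blocked by {E, F}):
  P1: blocked at chain node F ∈ conditioning set.
  P2: blocked at collider G (neither it nor any descendant is in the conditioning set).
  P3: blocked at fork node E ∈ conditioning set.
{E, F} satisfies the backdoor criterion.

Yes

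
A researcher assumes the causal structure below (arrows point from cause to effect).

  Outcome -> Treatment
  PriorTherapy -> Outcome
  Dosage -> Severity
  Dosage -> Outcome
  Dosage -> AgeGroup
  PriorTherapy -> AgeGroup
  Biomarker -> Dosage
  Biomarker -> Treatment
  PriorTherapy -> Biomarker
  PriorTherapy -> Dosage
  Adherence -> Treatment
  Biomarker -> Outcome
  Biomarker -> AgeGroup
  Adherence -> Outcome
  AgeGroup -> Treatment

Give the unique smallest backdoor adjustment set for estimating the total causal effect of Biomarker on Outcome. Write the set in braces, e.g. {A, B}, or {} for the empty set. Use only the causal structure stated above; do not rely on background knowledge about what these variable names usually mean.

{PriorTherapy}

Variables eligible for adjustment (non-descendants of Biomarker, excluding Biomarker and Outcome): {Adherence, PriorTherapy}.
Backdoor paths from Biomarker to Outcome:
  P1: Biomarker <- PriorTherapy -> Dosage -> Outcome
  P2: Biomarker <- PriorTherapy -> Dosage -> AgeGroup -> Treatment <- Adherence -> Outcome
  P3: Biomarker <- PriorTherapy -> Dosage -> AgeGroup -> Treatment <- Outcome
  P4: Biomarker <- PriorTherapy -> Outcome
  P5: Biomarker <- PriorTherapy -> AgeGroup <- Dosage -> Outcome
  P6: Biomarker <- PriorTherapy -> AgeGroup -> Treatment <- Adherence -> Outcome
  P7: Biomarker <- PriorTherapy -> AgeGroup -> Treatment <- Outcome
The empty set is not sufficient: P1 (Biomarker <- PriorTherapy -> Dosage -> Outcome) has no collider blocking it and no conditioned non-collider, so it is open.
Try {PriorTherapy}:
  P1: blocked at fork node PriorTherapy ∈ conditioning set.
  P2: blocked at fork node PriorTherapy ∈ conditioning set.
  P3: blocked at fork node PriorTherapy ∈ conditioning set.
  P4: blocked at fork node PriorTherapy ∈ conditioning set.
  P5: blocked at fork node PriorTherapy ∈ conditioning set.
  P6: blocked at fork node PriorTherapy ∈ conditioning set.
  P7: blocked at fork node PriorTherapy ∈ conditioning set.
{PriorTherapy} contains no descendant of Biomarker and blocks every backdoor path.
No other singleton works — e.g. {Adherence} leaves P1 open — so {PriorTherapy} is the unique smallest valid adjustment set.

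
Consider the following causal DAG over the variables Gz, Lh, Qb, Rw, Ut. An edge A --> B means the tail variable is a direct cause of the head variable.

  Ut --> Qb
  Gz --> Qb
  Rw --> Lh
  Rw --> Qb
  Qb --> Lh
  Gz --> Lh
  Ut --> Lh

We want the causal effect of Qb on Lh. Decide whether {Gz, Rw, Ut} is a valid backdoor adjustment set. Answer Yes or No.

Yes

Backdoor paths from Qb to Lh (paths whose first edge points into Qb):
  P1: Qb <- Gz -> Lh
  P2: Qb <- Ut -> Lh
  P3: Qb <- Rw -> Lh
Condition 1 (no descendant of Qb in the set): holds — descendants of Qb are {Lh}; none are in {Gz, Rw, Ut}.
Condition 2 (every backdoor path blocked by {Gz, Rw, Ut}):
  P1: blocked at fork node Gz ∈ conditioning set.
  P2: blocked at fork node Ut ∈ conditioning set.
  P3: blocked at fork node Rw ∈ conditioning set.
{Gz, Rw, Ut} satisfies the backdoor criterion.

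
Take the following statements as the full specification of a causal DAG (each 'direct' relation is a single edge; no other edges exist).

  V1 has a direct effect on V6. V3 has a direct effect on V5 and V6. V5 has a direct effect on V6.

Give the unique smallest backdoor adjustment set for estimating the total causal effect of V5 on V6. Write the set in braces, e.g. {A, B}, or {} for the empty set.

{V3}

Variables eligible for adjustment (non-descendants of V5, excluding V5 and V6): {V1, V3}.
Backdoor paths from V5 to V6:
  P1: V5 <- V3 -> V6
The empty set is not sufficient: P1 (V5 <- V3 -> V6) has no collider blocking it and no conditioned non-collider, so it is open.
Try {V3}:
  P1: blocked at fork node V3 ∈ conditioning set.
{V3} contains no descendant of V5 and blocks every backdoor path.
No other singleton works — e.g. {V1} leaves P1 open — so {V3} is the unique smallest valid adjustment set.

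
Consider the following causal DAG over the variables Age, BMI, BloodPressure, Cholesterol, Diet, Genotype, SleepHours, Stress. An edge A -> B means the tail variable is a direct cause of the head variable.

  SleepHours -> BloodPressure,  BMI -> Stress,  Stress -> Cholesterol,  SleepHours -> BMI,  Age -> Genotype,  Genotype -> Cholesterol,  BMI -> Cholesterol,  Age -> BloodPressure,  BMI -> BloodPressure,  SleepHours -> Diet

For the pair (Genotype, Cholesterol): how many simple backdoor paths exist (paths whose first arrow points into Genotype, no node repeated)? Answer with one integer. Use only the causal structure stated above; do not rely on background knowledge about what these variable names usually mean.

A backdoor path from Genotype to Cholesterol is any simple undirected path whose first edge points into Genotype (i.e. leaves Genotype via a parent).
Parents of Genotype: {Age}.
Enumerating:
  P1: Genotype <- Age -> BloodPressure <- SleepHours -> BMI -> Stress -> Cholesterol
  P2: Genotype <- Age -> BloodPressure <- SleepHours -> BMI -> Cholesterol
  P3: Genotype <- Age -> BloodPressure <- BMI -> Stress -> Cholesterol
  P4: Genotype <- Age -> BloodPressure <- BMI -> Cholesterol
That exhausts the simple backdoor paths. Count: 4.

4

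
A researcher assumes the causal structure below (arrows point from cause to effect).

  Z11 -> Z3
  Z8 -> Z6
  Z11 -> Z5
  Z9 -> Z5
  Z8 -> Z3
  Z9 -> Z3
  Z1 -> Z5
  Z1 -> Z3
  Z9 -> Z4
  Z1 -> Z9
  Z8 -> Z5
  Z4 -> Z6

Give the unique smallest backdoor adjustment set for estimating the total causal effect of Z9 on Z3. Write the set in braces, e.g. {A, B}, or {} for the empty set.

Variables eligible for adjustment (non-descendants of Z9, excluding Z9 and Z3): {Z1, Z11, Z8}.
Backdoor paths from Z9 to Z3:
  P1: Z9 <- Z1 -> Z3
  P2: Z9 <- Z1 -> Z5 <- Z8 -> Z3
  P3: Z9 <- Z1 -> Z5 <- Z11 -> Z3
The empty set is not sufficient: P1 (Z9 <- Z1 -> Z3) has no collider blocking it and no conditioned non-collider, so it is open.
Try {Z1}:
  P1: blocked at fork node Z1 ∈ conditioning set.
  P2: blocked at fork node Z1 ∈ conditioning set.
  P3: blocked at fork node Z1 ∈ conditioning set.
{Z1} contains no descendant of Z9 and blocks every backdoor path.
No other singleton works — e.g. {Z8} leaves P1 open — so {Z1} is the unique smallest valid adjustment set.

{Z1}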